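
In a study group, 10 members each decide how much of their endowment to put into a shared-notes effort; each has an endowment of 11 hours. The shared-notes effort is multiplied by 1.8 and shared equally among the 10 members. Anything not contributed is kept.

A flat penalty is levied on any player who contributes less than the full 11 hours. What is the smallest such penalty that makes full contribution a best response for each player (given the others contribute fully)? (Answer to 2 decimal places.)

9.02 hours

Given the others contribute fully, the best deviation is to contribute 0 (any partial contribution still incurs the fine and gives up units whose private return 0.1800 is below 1).
Deviating from 11 to 0 saves 11 hours but forfeits the deviator's share of the drop in the shared-notes effort: 1.8/10 × 11 = 1.98.
So the deviation gain is 11 − 1.98 = 9.02, and the fine must be at least 9.02 hours to wipe it out.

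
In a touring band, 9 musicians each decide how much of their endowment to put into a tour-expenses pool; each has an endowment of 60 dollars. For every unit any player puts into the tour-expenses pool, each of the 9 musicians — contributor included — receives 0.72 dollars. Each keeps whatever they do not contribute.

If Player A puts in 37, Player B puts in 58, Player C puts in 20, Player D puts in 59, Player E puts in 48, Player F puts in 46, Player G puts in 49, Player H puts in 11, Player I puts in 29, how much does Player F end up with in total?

Total contributed: 37 + 58 + 20 + 59 + 48 + 46 + 49 + 11 + 29 = 357.
Each receives 0.72 × 357 = 257.04 from the tour-expenses pool.
Player F keeps 60 − 46 = 14, so Player F's payoff is 14 + 257.04 = 271.04.

271.04 dollars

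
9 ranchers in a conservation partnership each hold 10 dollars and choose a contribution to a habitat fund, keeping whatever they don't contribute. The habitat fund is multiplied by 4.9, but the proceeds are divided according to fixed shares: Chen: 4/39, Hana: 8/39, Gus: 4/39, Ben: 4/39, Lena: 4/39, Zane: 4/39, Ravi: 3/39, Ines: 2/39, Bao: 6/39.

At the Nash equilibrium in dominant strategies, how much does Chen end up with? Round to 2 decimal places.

A player with share s gets back 4.9·s per unit contributed, so full contribution is dominant for anyone with s > 1/4.9 = 0.2041 and zero contribution is dominant for anyone below.
The only share above 0.2041 is Hana's 8/39, contributing 10; the remaining 8 contribute 0. Total contributed: 10.
Chen keeps 10 and receives 4.9 × 10 × 4/39 = 5.03 from the habitat fund, for a payoff of 15.03.

15.03 dollars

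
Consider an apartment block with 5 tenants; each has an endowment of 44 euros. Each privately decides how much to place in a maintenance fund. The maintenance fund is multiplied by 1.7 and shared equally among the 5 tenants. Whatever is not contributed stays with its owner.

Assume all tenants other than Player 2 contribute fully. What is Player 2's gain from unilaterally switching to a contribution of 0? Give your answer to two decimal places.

Switching from a contribution of 44 to 0 lets Player 2 keep an extra 44 euros, but lowers the maintenance fund by 44, which costs Player 2 their own share of that drop: 1.7/5 × 44 = 14.96.
Net gain = 44 − 14.96 = 29.04. The private return per contributed unit (0.3400) is below 1, so free-riding is indeed the best response regardless of what the others do.

29.04 euros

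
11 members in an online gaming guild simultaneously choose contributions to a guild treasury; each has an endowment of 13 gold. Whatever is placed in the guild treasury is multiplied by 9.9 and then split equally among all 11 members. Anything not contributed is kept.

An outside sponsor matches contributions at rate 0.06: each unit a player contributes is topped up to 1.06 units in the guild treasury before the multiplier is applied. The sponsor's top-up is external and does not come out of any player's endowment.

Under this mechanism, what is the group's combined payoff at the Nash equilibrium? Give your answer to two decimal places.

The effective private return is 9.9 × 1.06 / 11 = 0.9540, which is still under 1, so the mechanism doesn't change anyone's dominant strategy: zero contribution.
Everyone keeps their endowment and the group total is 11 × 13 = 143.

143.00 gold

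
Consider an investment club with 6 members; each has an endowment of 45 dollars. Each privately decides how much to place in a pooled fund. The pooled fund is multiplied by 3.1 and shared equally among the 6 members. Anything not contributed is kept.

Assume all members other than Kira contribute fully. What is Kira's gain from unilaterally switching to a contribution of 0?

Switching from a contribution of 45 to 0 lets Kira keep an extra 45 dollars, but lowers the pooled fund by 45, which costs Kira their own share of that drop: 3.1/6 × 45 = 23.25.
Net gain = 45 − 23.25 = 21.75. The private return per contributed unit (0.5167) is below 1, so free-riding is indeed the best response regardless of what the others do.

21.75 dollars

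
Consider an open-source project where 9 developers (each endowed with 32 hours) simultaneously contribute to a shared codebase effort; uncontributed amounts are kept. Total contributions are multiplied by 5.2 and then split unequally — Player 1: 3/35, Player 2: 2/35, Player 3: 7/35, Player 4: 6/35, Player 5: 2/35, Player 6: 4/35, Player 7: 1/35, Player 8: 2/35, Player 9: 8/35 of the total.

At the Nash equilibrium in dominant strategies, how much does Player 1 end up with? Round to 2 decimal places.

60.53 hours

Player j's private return per contributed unit is 5.2 × (j's share). Contributing is weakly dominant for j when that share is at least 1/5.2 = 0.1923, and contributing 0 is dominant otherwise.
Player 3 and Player 9 are above the threshold, contributing 32 each; the remaining 7 contribute 0. Total contributed: 64.
Player 1 keeps 32 and receives 5.2 × 64 × 3/35 = 28.53 from the shared codebase effort, for a payoff of 60.53.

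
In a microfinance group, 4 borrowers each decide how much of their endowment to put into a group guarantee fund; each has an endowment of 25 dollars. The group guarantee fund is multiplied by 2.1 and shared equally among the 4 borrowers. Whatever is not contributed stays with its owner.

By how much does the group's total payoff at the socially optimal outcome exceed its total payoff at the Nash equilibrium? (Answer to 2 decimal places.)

110.00 dollars

Each contributed unit returns 2.1/4 = 0.5250 to its contributor — below 1 — so contributing 0 is dominant for every player. At the Nash equilibrium everyone keeps their 25, and the group total is 4 × 25 = 100.
Each contributed unit returns 2.100 to the group as a whole (0.5250 to each of 4 players), which exceeds 1, so the social optimum is full contribution: group total = 2.100 × 100 = 210.00.
Efficiency loss = 210.00 − 100 = 110.00.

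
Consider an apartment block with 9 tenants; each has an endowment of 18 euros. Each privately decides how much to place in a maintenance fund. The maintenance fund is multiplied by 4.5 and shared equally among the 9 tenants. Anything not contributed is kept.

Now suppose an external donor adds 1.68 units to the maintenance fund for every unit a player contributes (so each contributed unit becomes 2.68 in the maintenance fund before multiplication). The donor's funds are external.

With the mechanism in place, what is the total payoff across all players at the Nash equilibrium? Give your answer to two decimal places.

With the mechanism, a contributed unit returns 4.5 × 2.68 / 9 = 1.3400 per unit of net cost to the contributor — now above 1 — so contributing fully is weakly dominant for every player.
So the Nash equilibrium is full contribution by all 9; the group earns 4.5 × 2.68 × 162 = 1953.72.

1953.72 euros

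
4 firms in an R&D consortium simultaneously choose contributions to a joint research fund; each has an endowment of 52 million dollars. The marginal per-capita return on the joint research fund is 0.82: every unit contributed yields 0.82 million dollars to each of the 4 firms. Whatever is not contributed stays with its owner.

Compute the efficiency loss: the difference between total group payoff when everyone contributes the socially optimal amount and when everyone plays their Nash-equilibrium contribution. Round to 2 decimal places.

The private return per contributed unit is 0.82 < 1, so contributing 0 is dominant for every player. At the Nash equilibrium everyone keeps their 52, and the group total is 4 × 52 = 208.
Each contributed unit returns 3.280 to the group as a whole (0.82 to each of 4 players), which exceeds 1, so the social optimum is full contribution: group total = 3.280 × 208 = 682.24.
Efficiency loss = 682.24 − 208 = 474.24.

474.24 million dollars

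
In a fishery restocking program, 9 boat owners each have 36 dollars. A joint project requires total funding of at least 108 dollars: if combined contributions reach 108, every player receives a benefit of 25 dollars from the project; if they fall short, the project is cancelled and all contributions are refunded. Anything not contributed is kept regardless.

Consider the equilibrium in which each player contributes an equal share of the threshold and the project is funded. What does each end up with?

49 dollars

Equal share of the threshold: 108/9 = 12.
At this profile no one gains by cutting their contribution: any cut drops the total below 108, the project is cancelled, contributions are refunded, and the deviator ends with 36, which is less than 36 − 12 + 25 = 49. Contributing more than 12 just wastes the excess. So contributing exactly 12 is a best response.
Each player's payoff: 36 − 12 + 25 = 49.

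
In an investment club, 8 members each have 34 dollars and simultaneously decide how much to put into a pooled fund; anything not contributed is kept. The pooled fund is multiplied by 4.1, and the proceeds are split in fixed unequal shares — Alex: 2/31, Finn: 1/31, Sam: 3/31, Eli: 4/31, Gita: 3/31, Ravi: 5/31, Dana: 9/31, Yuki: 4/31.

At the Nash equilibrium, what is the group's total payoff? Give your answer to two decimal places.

For player j, contributing a unit is worthwhile iff 4.1 × (j's share) ≥ 1, i.e. iff j's share is at least 0.2439.
Dana alone (share 9/31) is above the threshold, contributing 34; the remaining 7 contribute 0. Total contributed: 34.
The pooled fund pays out 4.1 × 34 = 139.40 in total (split across the unequal shares, but the aggregate is all that matters for the group sum).
The 7 free-riders keep 34 each, adding 238. Group total = 238 + 139.40 = 377.40.

377.40 dollars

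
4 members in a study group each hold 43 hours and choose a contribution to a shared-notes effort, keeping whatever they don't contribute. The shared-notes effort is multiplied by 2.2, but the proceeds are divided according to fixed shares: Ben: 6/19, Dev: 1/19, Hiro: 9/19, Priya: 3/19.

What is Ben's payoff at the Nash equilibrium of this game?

72.87 hours

Player j's private return per contributed unit is 2.2 × (j's share). Contributing is weakly dominant for j when that share is at least 1/2.2 = 0.4545, and contributing 0 is dominant otherwise.
Only Hiro (9/19) clears that bar, contributing 43; the remaining 3 contribute 0. Total contributed: 43.
Ben keeps 43 and receives 2.2 × 43 × 6/19 = 29.87 from the shared-notes effort, for a payoff of 72.87.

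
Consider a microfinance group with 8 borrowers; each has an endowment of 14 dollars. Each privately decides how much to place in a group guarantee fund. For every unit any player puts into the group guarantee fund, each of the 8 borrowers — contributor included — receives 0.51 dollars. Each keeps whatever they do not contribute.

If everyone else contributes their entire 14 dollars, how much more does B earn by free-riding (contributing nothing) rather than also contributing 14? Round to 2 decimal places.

Switching from a contribution of 14 to 0 lets B keep an extra 14 dollars, but lowers the group guarantee fund by 14, which costs B their own share of that drop: 0.51 × 14 = 7.14.
Net gain = 14 − 7.14 = 6.86. The private return per contributed unit (0.51) is below 1, so free-riding is indeed the best response regardless of what the others do.

6.86 dollars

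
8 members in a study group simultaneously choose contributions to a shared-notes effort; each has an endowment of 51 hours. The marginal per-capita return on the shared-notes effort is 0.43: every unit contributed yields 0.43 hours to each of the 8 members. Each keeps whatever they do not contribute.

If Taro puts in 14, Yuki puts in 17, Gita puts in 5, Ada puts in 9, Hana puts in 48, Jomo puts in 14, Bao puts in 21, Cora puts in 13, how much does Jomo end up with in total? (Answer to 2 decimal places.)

Total contributed: 14 + 17 + 5 + 9 + 48 + 14 + 21 + 13 = 141.
Each receives 0.43 × 141 = 60.63 from the shared-notes effort.
Jomo keeps 51 − 14 = 37, so Jomo's payoff is 37 + 60.63 = 97.63.

97.63 hours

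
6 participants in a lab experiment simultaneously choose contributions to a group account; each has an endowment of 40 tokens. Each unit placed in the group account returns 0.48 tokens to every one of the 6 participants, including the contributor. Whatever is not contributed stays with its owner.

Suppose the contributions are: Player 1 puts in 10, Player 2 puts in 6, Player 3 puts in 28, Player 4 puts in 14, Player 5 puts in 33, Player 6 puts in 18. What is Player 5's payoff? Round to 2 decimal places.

Total contributed: 10 + 6 + 28 + 14 + 33 + 18 = 109.
Each receives 0.48 × 109 = 52.32 from the group account.
Player 5 keeps 40 − 33 = 7, so Player 5's payoff is 7 + 52.32 = 59.32.

59.32 tokens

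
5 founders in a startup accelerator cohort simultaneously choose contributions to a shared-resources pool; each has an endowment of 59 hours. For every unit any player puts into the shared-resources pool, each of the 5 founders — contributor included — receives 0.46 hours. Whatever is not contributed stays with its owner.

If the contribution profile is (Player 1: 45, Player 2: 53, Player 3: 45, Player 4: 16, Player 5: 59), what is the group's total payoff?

578.40 hours

Total contributed: 45 + 53 + 45 + 16 + 59 = 218; total kept: 5 × 59 − 218 = 77.
The shared-resources pool pays out 0.46 × 5 × 218 = 501.40 in aggregate.
Group total = 77 + 501.40 = 578.40.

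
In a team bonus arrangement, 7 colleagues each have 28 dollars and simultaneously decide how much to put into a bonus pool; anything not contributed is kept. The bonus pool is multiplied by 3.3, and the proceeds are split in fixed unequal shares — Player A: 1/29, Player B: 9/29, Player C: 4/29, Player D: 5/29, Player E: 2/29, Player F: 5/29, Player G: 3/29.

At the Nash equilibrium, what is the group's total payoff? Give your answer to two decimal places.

Player j's private return per contributed unit is 3.3 × (j's share). Contributing is weakly dominant for j when that share is at least 1/3.3 = 0.3030, and contributing 0 is dominant otherwise.
Only Player B (9/29) clears that bar, contributing 28; the remaining 6 contribute 0. Total contributed: 28.
The bonus pool pays out 3.3 × 28 = 92.40 in total (split across the unequal shares, but the aggregate is all that matters for the group sum).
The 6 free-riders keep 28 each, adding 168. Group total = 168 + 92.40 = 260.40.

260.40 dollars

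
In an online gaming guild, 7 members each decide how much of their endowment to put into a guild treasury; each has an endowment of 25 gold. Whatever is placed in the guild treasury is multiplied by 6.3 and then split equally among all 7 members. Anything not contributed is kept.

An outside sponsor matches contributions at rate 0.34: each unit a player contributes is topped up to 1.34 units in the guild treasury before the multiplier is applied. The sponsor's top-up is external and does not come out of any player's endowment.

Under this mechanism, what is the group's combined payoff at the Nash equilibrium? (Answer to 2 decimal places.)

1477.35 gold

The effective private return per unit is now 6.3 × 1.34 / 7 = 1.2060 > 1, so every player's dominant strategy flips to full contribution.
So the Nash equilibrium is full contribution by all 7; the group earns 6.3 × 1.34 × 175 = 1477.35.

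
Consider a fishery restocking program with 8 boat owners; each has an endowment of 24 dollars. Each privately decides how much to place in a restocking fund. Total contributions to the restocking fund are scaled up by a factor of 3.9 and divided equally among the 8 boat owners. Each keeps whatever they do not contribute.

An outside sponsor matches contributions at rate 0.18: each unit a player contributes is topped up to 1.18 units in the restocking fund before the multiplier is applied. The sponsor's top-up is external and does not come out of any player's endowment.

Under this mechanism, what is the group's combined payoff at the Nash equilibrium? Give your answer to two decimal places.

The effective private return is 3.9 × 1.18 / 8 = 0.5753, which is still under 1, so the mechanism doesn't change anyone's dominant strategy: zero contribution.
Everyone keeps their endowment and the group total is 8 × 24 = 192.

192.00 dollars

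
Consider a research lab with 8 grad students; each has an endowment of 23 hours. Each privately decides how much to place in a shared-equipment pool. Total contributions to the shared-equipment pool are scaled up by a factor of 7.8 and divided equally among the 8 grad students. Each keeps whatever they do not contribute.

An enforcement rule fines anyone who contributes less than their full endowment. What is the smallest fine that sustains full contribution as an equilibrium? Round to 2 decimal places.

Given the others contribute fully, the best deviation is to contribute 0 (any partial contribution still incurs the fine and gives up units whose private return 0.9750 is below 1).
Deviating from 23 to 0 saves 23 hours but forfeits the deviator's share of the drop in the shared-equipment pool: 7.8/8 × 23 = 22.42.
So the deviation gain is 23 − 22.42 = 0.58, and the fine must be at least 0.58 hours to wipe it out.

0.58 hours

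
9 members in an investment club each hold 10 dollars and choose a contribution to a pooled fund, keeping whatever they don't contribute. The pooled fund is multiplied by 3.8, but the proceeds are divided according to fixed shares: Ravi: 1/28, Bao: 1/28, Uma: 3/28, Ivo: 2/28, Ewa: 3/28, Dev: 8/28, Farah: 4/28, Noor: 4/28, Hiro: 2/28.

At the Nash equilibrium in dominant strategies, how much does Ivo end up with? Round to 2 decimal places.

A player with share s gets back 3.8·s per unit contributed, so full contribution is dominant for anyone with s > 1/3.8 = 0.2632 and zero contribution is dominant for anyone below.
Only Dev (8/28) clears that bar, contributing 10; the remaining 8 contribute 0. Total contributed: 10.
Ivo keeps 10 and receives 3.8 × 10 × 2/28 = 2.71 from the pooled fund, for a payoff of 12.71.

12.71 dollars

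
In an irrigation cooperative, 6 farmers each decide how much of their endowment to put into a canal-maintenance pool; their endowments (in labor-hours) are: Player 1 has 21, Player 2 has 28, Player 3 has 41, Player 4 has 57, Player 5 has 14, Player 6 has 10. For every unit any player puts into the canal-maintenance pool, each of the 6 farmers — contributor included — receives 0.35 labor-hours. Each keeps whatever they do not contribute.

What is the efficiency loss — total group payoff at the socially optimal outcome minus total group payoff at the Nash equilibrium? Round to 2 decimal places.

The private return per contributed unit is 0.35 < 1 for everyone, so the Nash equilibrium is zero contribution and the group total is Σ E_j = 21 + 28 + 41 + 57 + 14 + 10 = 171.
Each contributed unit returns 2.100 to the group, so the social optimum is full contribution by everyone: group total = 2.100 × 171 = 359.10.
Efficiency loss = (2.100 − 1) × 171 = 188.10.

188.10 labor-hours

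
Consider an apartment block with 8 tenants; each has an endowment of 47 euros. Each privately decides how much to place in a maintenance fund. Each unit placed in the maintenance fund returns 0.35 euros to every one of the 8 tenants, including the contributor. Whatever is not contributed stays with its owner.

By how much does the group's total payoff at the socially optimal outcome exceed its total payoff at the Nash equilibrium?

676.80 euros

The private return per contributed unit is 0.35 < 1, so contributing 0 is dominant for every player. At the Nash equilibrium everyone keeps their 47, and the group total is 8 × 47 = 376.
Each contributed unit returns 2.800 to the group as a whole (0.35 to each of 8 players), which exceeds 1, so the social optimum is full contribution: group total = 2.800 × 376 = 1052.80.
Efficiency loss = 1052.80 − 376 = 676.80.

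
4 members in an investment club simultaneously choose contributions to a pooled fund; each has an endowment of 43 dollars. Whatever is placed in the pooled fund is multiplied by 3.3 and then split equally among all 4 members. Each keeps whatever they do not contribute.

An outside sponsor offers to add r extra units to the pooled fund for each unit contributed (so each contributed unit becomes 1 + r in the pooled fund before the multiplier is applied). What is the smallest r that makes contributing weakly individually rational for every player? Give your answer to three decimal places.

With matching at rate r, one contributed unit becomes (1 + r) in the pooled fund and returns 3.3 × (1 + r) / 4 to the contributor.
Setting this equal to 1: 1 + r = 4/3.3 = 1.2121.
So the minimum matching rate is r = 1.2121 − 1 = 0.212.

0.212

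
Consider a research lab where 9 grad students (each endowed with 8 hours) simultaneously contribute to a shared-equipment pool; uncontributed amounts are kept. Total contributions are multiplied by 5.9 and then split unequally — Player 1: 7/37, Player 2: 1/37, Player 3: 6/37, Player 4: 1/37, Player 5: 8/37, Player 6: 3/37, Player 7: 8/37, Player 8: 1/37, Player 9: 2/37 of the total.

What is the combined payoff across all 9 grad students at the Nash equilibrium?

189.60 hours

A player with share s gets back 5.9·s per unit contributed, so full contribution is dominant for anyone with s > 1/5.9 = 0.1695 and zero contribution is dominant for anyone below.
The shares above 0.1695 belong to Player 1, Player 5 and Player 7, contributing 8 each; the remaining 6 contribute 0. Total contributed: 24.
The shared-equipment pool pays out 5.9 × 24 = 141.60 in total (split across the unequal shares, but the aggregate is all that matters for the group sum).
The 6 free-riders keep 8 each, adding 48. Group total = 48 + 141.60 = 189.60.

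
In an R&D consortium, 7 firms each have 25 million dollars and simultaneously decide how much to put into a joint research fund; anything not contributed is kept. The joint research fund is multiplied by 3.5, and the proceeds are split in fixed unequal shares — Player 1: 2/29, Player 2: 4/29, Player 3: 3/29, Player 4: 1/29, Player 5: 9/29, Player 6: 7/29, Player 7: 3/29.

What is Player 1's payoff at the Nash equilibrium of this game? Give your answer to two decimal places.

Player j's private return per contributed unit is 3.5 × (j's share). Contributing is weakly dominant for j when that share is at least 1/3.5 = 0.2857, and contributing 0 is dominant otherwise.
The only share above 0.2857 is Player 5's 9/29, contributing 25; the remaining 6 contribute 0. Total contributed: 25.
Player 1 keeps 25 and receives 3.5 × 25 × 2/29 = 6.03 from the joint research fund, for a payoff of 31.03.

31.03 million dollars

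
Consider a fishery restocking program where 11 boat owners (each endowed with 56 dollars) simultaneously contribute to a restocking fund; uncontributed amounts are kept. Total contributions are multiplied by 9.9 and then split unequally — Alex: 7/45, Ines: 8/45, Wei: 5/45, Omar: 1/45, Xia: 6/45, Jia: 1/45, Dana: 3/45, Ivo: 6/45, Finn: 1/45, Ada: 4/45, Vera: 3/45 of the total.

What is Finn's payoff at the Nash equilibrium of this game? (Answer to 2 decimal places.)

A player with share s gets back 9.9·s per unit contributed, so full contribution is dominant for anyone with s > 1/9.9 = 0.1010 and zero contribution is dominant for anyone below.
Alex, Ines, Wei, Xia and Ivo are above the threshold, contributing 56 each; the remaining 6 contribute 0. Total contributed: 280.
Finn keeps 56 and receives 9.9 × 280 × 1/45 = 61.60 from the restocking fund, for a payoff of 117.60.

117.60 dollars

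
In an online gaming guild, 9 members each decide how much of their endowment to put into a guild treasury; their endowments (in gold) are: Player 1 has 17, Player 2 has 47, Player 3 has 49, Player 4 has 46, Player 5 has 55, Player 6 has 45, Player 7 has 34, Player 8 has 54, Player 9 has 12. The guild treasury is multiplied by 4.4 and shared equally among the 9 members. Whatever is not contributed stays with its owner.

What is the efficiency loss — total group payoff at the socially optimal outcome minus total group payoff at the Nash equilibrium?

The private return per contributed unit is 4.4/9 = 0.4889 < 1 for every player regardless of endowment, so the Nash equilibrium is zero contribution and the group total is Σ E_j = 17 + 47 + 49 + 46 + 55 + 45 + 34 + 54 + 12 = 359.
Each contributed unit returns 4.400 to the group, so the social optimum is full contribution by everyone: group total = 4.400 × 359 = 1579.60.
Efficiency loss = (4.400 − 1) × 359 = 1220.60.

1220.60 gold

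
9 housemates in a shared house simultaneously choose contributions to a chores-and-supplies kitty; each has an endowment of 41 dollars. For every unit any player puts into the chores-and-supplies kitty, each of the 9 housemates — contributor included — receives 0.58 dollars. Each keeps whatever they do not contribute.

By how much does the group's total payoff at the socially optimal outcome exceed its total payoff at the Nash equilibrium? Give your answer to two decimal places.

The private return per contributed unit is 0.58 < 1, so contributing 0 is dominant for every player. At the Nash equilibrium everyone keeps their 41, and the group total is 9 × 41 = 369.
Each contributed unit returns 5.220 to the group as a whole (0.58 to each of 9 players), which exceeds 1, so the social optimum is full contribution: group total = 5.220 × 369 = 1926.18.
Efficiency loss = 1926.18 − 369 = 1557.18.

1557.18 dollars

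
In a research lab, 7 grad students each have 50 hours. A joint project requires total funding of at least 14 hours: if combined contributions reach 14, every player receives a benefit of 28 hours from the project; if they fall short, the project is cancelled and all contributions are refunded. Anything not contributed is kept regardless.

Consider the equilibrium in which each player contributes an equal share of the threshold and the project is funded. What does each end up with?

Equal share of the threshold: 14/7 = 2.
At this profile no one gains by cutting their contribution: any cut drops the total below 14, the project is cancelled, contributions are refunded, and the deviator ends with 50, which is less than 50 − 2 + 28 = 76. Contributing more than 2 just wastes the excess. So contributing exactly 2 is a best response.
Each player's payoff: 50 − 2 + 28 = 76.

76 hours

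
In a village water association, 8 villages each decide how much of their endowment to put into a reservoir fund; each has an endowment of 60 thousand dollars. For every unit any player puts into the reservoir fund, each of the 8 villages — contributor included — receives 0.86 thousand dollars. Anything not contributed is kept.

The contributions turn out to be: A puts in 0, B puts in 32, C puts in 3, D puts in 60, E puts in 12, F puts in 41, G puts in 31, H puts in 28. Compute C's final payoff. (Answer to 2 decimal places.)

Total contributed: 0 + 32 + 3 + 60 + 12 + 41 + 31 + 28 = 207.
Each receives 0.86 × 207 = 178.02 from the reservoir fund.
C keeps 60 − 3 = 57, so C's payoff is 57 + 178.02 = 235.02.

235.02 thousand dollars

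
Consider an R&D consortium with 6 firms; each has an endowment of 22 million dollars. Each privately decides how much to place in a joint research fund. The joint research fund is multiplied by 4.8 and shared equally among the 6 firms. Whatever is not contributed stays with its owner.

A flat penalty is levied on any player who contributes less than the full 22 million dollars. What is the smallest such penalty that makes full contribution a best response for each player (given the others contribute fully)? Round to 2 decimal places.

Given the others contribute fully, the best deviation is to contribute 0 (any partial contribution still incurs the fine and gives up units whose private return 0.8000 is below 1).
Deviating from 22 to 0 saves 22 million dollars but forfeits the deviator's share of the drop in the joint research fund: 4.8/6 × 22 = 17.60.
So the deviation gain is 22 − 17.60 = 4.40, and the fine must be at least 4.40 million dollars to wipe it out.

4.40 million dollars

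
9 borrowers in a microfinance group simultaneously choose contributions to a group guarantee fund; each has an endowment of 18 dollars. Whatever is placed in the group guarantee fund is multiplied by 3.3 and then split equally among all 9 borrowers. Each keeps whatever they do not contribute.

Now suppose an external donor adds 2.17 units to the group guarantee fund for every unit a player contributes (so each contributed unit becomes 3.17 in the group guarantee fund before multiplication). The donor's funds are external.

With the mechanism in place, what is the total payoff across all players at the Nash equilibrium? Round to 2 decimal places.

The effective private return per unit is now 3.3 × 3.17 / 9 = 1.1623 > 1, so every player's dominant strategy flips to full contribution.
So the Nash equilibrium is full contribution by all 9; the group earns 3.3 × 3.17 × 162 = 1694.68.

1694.68 dollars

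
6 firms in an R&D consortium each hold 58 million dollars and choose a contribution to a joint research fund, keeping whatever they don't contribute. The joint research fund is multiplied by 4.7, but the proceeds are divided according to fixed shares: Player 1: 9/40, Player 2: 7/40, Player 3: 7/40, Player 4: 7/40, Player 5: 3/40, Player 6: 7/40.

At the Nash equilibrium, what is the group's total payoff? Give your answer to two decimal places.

562.60 million dollars

For player j, contributing a unit is worthwhile iff 4.7 × (j's share) ≥ 1, i.e. iff j's share is at least 0.2128.
Player 1 alone (share 9/40) is above the threshold, contributing 58; the remaining 5 contribute 0. Total contributed: 58.
The joint research fund pays out 4.7 × 58 = 272.60 in total (split across the unequal shares, but the aggregate is all that matters for the group sum).
The 5 free-riders keep 58 each, adding 290. Group total = 290 + 272.60 = 562.60.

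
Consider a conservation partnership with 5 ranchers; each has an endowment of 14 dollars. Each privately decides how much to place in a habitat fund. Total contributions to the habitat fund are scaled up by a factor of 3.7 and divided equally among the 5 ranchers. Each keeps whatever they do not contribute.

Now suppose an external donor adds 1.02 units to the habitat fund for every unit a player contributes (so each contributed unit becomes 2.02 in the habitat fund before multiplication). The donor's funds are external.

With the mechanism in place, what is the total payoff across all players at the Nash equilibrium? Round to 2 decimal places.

Under the mechanism each unit contributed yields 3.7 × 2.02 / 5 = 1.4948 back to its contributor per unit of net cost, which exceeds 1, making full contribution the dominant choice for everyone.
At the Nash equilibrium everyone contributes 14. Group total payoff = 3.7 × 2.02 × 70 = 523.18.

523.18 dollars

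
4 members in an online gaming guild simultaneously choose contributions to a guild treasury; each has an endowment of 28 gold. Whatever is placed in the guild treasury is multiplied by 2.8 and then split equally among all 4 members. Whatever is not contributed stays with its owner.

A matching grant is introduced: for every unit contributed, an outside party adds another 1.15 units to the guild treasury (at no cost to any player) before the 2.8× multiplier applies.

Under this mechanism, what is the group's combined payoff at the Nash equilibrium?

The effective private return per unit is now 2.8 × 2.15 / 4 = 1.5050 > 1, so every player's dominant strategy flips to full contribution.
So the Nash equilibrium is full contribution by all 4; the group earns 2.8 × 2.15 × 112 = 674.24.

674.24 gold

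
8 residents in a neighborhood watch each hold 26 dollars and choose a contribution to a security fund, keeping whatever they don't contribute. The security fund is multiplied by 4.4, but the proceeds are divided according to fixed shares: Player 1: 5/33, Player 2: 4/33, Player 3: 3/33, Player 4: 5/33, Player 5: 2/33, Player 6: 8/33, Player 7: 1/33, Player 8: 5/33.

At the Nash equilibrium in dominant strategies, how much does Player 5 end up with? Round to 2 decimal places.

32.93 dollars

A player with share s gets back 4.4·s per unit contributed, so full contribution is dominant for anyone with s > 1/4.4 = 0.2273 and zero contribution is dominant for anyone below.
Player 6 alone (share 8/33) is above the threshold, contributing 26; the remaining 7 contribute 0. Total contributed: 26.
Player 5 keeps 26 and receives 4.4 × 26 × 2/33 = 6.93 from the security fund, for a payoff of 32.93.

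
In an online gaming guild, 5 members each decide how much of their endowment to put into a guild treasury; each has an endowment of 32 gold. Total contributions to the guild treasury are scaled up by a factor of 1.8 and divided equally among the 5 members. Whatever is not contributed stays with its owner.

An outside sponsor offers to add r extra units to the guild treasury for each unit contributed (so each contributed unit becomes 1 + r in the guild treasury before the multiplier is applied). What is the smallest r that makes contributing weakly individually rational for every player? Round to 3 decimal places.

With matching at rate r, one contributed unit becomes (1 + r) in the guild treasury and returns 1.8 × (1 + r) / 5 to the contributor.
Setting this equal to 1: 1 + r = 5/1.8 = 2.7778.
So the minimum matching rate is r = 2.7778 − 1 = 1.778.

1.778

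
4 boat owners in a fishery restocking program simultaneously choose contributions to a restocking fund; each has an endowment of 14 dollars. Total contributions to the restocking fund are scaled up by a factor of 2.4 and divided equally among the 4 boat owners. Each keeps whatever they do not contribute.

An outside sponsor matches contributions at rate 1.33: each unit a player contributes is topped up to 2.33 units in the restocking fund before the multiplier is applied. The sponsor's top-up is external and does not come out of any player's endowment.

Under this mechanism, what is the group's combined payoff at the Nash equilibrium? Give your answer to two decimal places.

Under the mechanism each unit contributed yields 2.4 × 2.33 / 4 = 1.3980 back to its contributor per unit of net cost, which exceeds 1, making full contribution the dominant choice for everyone.
So the Nash equilibrium is full contribution by all 4; the group earns 2.4 × 2.33 × 56 = 313.15.

313.15 dollars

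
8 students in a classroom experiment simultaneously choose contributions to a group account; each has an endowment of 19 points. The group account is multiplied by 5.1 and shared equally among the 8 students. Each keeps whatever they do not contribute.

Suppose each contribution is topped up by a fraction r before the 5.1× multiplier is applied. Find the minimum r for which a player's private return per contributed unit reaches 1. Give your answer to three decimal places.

0.569

With matching at rate r, one contributed unit becomes (1 + r) in the group account and returns 5.1 × (1 + r) / 8 to the contributor.
Setting this equal to 1: 1 + r = 8/5.1 = 1.5686.
So the minimum matching rate is r = 1.5686 − 1 = 0.569.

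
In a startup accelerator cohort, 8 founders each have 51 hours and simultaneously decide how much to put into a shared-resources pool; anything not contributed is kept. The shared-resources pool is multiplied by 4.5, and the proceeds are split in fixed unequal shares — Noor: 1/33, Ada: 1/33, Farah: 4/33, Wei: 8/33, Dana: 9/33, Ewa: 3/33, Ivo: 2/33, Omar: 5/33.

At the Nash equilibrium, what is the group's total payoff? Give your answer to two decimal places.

Each unit j contributes comes back to j as 4.5 × (j's share), so j prefers to contribute only if that share exceeds 1/4.5 = 0.2222; otherwise keeping the unit dominates.
The shares above 0.2222 belong to Wei and Dana, contributing 51 each; the remaining 6 contribute 0. Total contributed: 102.
The shared-resources pool pays out 4.5 × 102 = 459.00 in total (split across the unequal shares, but the aggregate is all that matters for the group sum).
The 6 free-riders keep 51 each, adding 306. Group total = 306 + 459.00 = 765.00.

765.00 hours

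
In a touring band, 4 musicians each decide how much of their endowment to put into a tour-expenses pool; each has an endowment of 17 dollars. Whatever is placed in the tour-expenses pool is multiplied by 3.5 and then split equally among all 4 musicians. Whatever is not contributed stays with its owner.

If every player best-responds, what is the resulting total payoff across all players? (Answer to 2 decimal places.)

68.00 dollars

Each contributed unit returns 3.5/4 = 0.8750 to its contributor — below 1 — so contributing 0 is dominant for every player. At the Nash equilibrium everyone keeps their 17, and the group total is 4 × 17 = 68.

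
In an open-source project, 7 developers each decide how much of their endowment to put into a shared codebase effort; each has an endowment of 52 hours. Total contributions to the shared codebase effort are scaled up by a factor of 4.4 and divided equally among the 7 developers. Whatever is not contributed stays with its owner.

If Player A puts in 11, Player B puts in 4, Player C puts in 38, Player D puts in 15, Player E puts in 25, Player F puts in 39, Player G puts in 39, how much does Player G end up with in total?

120.49 hours

Total contributed: 11 + 4 + 38 + 15 + 25 + 39 + 39 = 171.
Each receives 4.4 × 171 / 7 = 107.49 from the shared codebase effort.
Player G keeps 52 − 39 = 13, so Player G's payoff is 13 + 107.49 = 120.49.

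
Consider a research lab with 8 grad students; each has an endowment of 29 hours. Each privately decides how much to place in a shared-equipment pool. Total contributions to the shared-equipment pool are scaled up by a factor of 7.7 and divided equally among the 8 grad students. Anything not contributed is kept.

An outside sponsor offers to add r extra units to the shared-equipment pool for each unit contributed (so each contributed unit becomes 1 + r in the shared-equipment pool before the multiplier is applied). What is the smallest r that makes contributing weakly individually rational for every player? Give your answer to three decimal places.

0.039

With matching at rate r, one contributed unit becomes (1 + r) in the shared-equipment pool and returns 7.7 × (1 + r) / 8 to the contributor.
Setting this equal to 1: 1 + r = 8/7.7 = 1.0390.
So the minimum matching rate is r = 1.0390 − 1 = 0.039.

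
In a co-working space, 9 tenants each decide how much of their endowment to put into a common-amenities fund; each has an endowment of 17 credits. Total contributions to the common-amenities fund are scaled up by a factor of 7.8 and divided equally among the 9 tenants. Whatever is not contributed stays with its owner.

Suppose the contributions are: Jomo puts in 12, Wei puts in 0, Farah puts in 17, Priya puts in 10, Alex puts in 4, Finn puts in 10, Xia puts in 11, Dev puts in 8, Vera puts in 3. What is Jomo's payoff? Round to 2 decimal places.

Total contributed: 12 + 0 + 17 + 10 + 4 + 10 + 11 + 8 + 3 = 75.
Each receives 7.8 × 75 / 9 = 65.00 from the common-amenities fund.
Jomo keeps 17 − 12 = 5, so Jomo's payoff is 5 + 65.00 = 70.00.

70.00 credits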